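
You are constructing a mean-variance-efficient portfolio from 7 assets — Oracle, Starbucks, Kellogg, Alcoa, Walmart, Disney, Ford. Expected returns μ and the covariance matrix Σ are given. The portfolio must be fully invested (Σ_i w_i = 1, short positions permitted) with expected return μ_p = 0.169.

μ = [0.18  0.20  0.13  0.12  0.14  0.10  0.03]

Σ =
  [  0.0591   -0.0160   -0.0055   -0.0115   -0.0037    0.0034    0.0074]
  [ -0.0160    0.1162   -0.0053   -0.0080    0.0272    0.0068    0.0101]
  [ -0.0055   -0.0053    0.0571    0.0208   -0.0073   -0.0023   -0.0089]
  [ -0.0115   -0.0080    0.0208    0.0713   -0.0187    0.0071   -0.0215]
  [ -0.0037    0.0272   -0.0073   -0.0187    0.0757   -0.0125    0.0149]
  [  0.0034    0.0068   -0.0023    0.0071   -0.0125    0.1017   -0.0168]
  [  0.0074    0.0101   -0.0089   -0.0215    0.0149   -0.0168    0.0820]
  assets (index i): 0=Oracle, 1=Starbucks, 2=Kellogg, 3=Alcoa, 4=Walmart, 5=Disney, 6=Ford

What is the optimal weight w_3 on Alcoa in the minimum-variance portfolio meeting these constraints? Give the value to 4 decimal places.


g=Σ⁻¹μ = [4.3301  1.9749  2.3427  2.5546  2.2771  0.9326  0.4332]
h=Σ⁻¹𝟙 = [23.3216  7.9322  17.8234  21.6768  17.4270  12.2085  16.0662]
a=μᵀg=2.210553  b=𝟙ᵀg=14.845213  c=𝟙ᵀh=116.455718  D=ac−b²=37.051216
λ₁=(c·0.169−b)/D = (116.455718·0.169−14.845213)/37.051216 = 0.130517
λ₂=(a−b·0.169)/D = (2.210553−14.845213·0.169)/37.051216 = -0.008051
w* = 0.130517·g + -0.008051·h:
  w_0 = 0.130517·4.3301 + -0.008051·23.3216 = 0.3774  (Oracle)
  w_1 = 0.130517·1.9749 + -0.008051·7.9322 = 0.1939  (Starbucks)
  w_2 = 0.130517·2.3427 + -0.008051·17.8234 = 0.1623  (Kellogg)
  w_3 = 0.130517·2.5546 + -0.008051·21.6768 = 0.1589  (Alcoa)
  w_4 = 0.130517·2.2771 + -0.008051·17.4270 = 0.1569  (Walmart)
  w_5 = 0.130517·0.9326 + -0.008051·12.2085 = 0.0234  (Disney)
  w_6 = 0.130517·0.4332 + -0.008051·16.0662 = -0.0728  (Ford)
Σw_i=1.0000  μᵀw=0.1690
σ²=wᵀΣw=λ₁·μ_p+λ₂ = 0.130517·0.169 + -0.008051 = 0.014007 ≈ 0.0140

0.1589


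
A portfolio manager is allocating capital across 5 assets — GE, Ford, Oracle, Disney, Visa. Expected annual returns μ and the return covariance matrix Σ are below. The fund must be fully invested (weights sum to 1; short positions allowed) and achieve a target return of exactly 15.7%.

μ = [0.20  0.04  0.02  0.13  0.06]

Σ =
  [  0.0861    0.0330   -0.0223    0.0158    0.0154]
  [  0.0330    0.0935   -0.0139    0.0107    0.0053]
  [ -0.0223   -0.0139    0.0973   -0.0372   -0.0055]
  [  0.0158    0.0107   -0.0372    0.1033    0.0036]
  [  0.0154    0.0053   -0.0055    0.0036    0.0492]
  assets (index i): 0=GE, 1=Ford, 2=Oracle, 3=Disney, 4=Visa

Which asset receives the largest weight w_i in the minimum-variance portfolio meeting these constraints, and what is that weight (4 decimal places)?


u=Σ⁻¹μ = [2.4741  -0.4442  1.2597  1.3611  0.5342]
v=Σ⁻¹𝟙 = [7.6977  8.2542  19.6341  14.0848  18.1909]
a=μᵀu=0.711232  b=𝟙ᵀu=5.184861  c=𝟙ᵀv=67.861636  D=ac−b²=21.382581
λ₁=(c·0.157−b)/D = (67.861636·0.157−5.184861)/21.382581 = 0.255788
λ₂=(a−b·0.157)/D = (0.711232−5.184861·0.157)/21.382581 = -0.004807
w* = 0.255788·u + -0.004807·v:
  w_0 = 0.255788·2.4741 + -0.004807·7.6977 = 0.5958  (GE)
  w_1 = 0.255788·-0.4442 + -0.004807·8.2542 = -0.1533  (Ford)
  w_2 = 0.255788·1.2597 + -0.004807·19.6341 = 0.2278  (Oracle)
  w_3 = 0.255788·1.3611 + -0.004807·14.0848 = 0.2804  (Disney)
  w_4 = 0.255788·0.5342 + -0.004807·18.1909 = 0.0492  (Visa)
Σw_i=1.0000  μᵀw=0.1570
σ²=wᵀΣw=λ₁·μ_p+λ₂ = 0.255788·0.157 + -0.004807 = 0.035352 ≈ 0.0354

GE (0.5958)


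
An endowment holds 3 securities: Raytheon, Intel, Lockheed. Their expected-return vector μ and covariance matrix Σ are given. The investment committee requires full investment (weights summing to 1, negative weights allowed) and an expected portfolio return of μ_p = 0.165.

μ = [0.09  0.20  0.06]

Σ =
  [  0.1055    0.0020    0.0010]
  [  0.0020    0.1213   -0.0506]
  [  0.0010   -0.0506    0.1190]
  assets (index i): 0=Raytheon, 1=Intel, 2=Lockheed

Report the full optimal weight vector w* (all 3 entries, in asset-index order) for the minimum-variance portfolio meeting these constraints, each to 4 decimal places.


g=Σ⁻¹μ = [0.7969  2.2406  1.4502]
h=Σ⁻¹𝟙 = [9.0765  14.0623  14.3065]
a=μᵀg=0.606858  b=𝟙ᵀg=4.487735  c=𝟙ᵀh=37.445302  D=ac−b²=2.584231
λ₁=(c·0.165−b)/D = (37.445302·0.165−4.487735)/2.584231 = 0.654253
λ₂=(a−b·0.165)/D = (0.606858−4.487735·0.165)/2.584231 = -0.051705
w* = 0.654253·g + -0.051705·h:
  w_0 = 0.654253·0.7969 + -0.051705·9.0765 = 0.0520  (Raytheon)
  w_1 = 0.654253·2.2406 + -0.051705·14.0623 = 0.7388  (Intel)
  w_2 = 0.654253·1.4502 + -0.051705·14.3065 = 0.2091  (Lockheed)
Σw_i=1.0000  μᵀw=0.1650
σ²=wᵀΣw=λ₁·μ_p+λ₂ = 0.654253·0.165 + -0.051705 = 0.056247 ≈ 0.0562

0.0520  0.7388  0.2091


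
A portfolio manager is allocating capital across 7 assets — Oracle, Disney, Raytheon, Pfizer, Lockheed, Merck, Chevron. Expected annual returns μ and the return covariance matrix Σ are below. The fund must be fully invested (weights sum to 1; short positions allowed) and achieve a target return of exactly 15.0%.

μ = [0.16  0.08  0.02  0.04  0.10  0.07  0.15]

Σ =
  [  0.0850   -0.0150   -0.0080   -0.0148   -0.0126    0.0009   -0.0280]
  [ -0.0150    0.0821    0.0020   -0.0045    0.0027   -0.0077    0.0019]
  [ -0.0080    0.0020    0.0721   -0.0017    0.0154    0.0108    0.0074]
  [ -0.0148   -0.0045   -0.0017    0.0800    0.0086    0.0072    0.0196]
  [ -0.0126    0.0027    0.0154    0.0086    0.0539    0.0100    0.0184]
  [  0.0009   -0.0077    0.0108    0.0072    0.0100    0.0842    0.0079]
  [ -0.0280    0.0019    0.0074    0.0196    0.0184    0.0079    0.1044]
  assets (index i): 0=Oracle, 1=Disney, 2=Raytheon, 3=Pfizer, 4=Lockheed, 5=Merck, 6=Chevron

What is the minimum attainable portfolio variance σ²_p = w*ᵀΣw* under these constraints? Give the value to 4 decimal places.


0.0227

g=Σ⁻¹μ = [3.0722  1.5142  -0.0441  0.4783  1.7203  0.5282  1.8033]
h=Σ⁻¹𝟙 = [23.0657  16.9863  11.3272  13.5760  13.0413  8.1586  9.1881]
a=μᵀg=1.110439  b=𝟙ᵀg=9.072446  c=𝟙ᵀh=95.343215  D=ac−b²=23.563594
λ₁=(c·0.150−b)/D = (95.343215·0.150−9.072446)/23.563594 = 0.221912
λ₂=(a−b·0.150)/D = (1.110439−9.072446·0.150)/23.563594 = -0.010628
w* = 0.221912·g + -0.010628·h:
  w_0 = 0.221912·3.0722 + -0.010628·23.0657 = 0.4366  (Oracle)
  w_1 = 0.221912·1.5142 + -0.010628·16.9863 = 0.1555  (Disney)
  w_2 = 0.221912·-0.0441 + -0.010628·11.3272 = -0.1302  (Raytheon)
  w_3 = 0.221912·0.4783 + -0.010628·13.5760 = -0.0381  (Pfizer)
  w_4 = 0.221912·1.7203 + -0.010628·13.0413 = 0.2431  (Lockheed)
  w_5 = 0.221912·0.5282 + -0.010628·8.1586 = 0.0305  (Merck)
  w_6 = 0.221912·1.8033 + -0.010628·9.1881 = 0.3025  (Chevron)
Σw_i=1.0000  μᵀw=0.1500
σ²=wᵀΣw=λ₁·μ_p+λ₂ = 0.221912·0.150 + -0.010628 = 0.022659 ≈ 0.0227


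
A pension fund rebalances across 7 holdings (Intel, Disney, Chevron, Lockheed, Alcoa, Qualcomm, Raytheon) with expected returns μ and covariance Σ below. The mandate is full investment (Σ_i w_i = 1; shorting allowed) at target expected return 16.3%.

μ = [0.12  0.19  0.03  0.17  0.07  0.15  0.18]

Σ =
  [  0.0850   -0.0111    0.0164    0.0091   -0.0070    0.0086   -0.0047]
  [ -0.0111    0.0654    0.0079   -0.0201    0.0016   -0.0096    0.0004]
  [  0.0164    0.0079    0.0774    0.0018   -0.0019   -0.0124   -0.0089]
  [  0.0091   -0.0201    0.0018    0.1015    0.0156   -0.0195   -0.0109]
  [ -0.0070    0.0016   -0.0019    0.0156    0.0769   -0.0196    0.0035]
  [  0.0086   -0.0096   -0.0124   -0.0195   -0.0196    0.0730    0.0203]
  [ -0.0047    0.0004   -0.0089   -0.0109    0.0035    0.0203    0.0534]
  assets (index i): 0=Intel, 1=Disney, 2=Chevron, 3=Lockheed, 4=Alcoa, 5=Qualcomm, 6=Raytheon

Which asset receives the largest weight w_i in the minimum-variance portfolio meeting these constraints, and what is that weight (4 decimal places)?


Disney (0.2826)

p=Σ⁻¹μ = [1.5581  4.4508  0.3438  3.1291  0.8906  2.7356  3.0723]
q=Σ⁻¹𝟙 = [10.2520  23.3489  13.7046  16.9098  15.2795  22.1209  15.7790]
a=μᵀp=2.600568  b=𝟙ᵀp=16.180245  c=𝟙ᵀq=117.394648  D=ac−b²=43.492471
λ₁=(c·0.163−b)/D = (117.394648·0.163−16.180245)/43.492471 = 0.067945
λ₂=(a−b·0.163)/D = (2.600568−16.180245·0.163)/43.492471 = -0.000846
w* = 0.067945·p + -0.000846·q:
  w_0 = 0.067945·1.5581 + -0.000846·10.2520 = 0.0972  (Intel)
  w_1 = 0.067945·4.4508 + -0.000846·23.3489 = 0.2826  (Disney)
  w_2 = 0.067945·0.3438 + -0.000846·13.7046 = 0.0118  (Chevron)
  w_3 = 0.067945·3.1291 + -0.000846·16.9098 = 0.1983  (Lockheed)
  w_4 = 0.067945·0.8906 + -0.000846·15.2795 = 0.0476  (Alcoa)
  w_5 = 0.067945·2.7356 + -0.000846·22.1209 = 0.1671  (Qualcomm)
  w_6 = 0.067945·3.0723 + -0.000846·15.7790 = 0.1954  (Raytheon)
Σw_i=1.0000  μᵀw=0.1630
σ²=wᵀΣw=λ₁·μ_p+λ₂ = 0.067945·0.163 + -0.000846 = 0.010229 ≈ 0.0102


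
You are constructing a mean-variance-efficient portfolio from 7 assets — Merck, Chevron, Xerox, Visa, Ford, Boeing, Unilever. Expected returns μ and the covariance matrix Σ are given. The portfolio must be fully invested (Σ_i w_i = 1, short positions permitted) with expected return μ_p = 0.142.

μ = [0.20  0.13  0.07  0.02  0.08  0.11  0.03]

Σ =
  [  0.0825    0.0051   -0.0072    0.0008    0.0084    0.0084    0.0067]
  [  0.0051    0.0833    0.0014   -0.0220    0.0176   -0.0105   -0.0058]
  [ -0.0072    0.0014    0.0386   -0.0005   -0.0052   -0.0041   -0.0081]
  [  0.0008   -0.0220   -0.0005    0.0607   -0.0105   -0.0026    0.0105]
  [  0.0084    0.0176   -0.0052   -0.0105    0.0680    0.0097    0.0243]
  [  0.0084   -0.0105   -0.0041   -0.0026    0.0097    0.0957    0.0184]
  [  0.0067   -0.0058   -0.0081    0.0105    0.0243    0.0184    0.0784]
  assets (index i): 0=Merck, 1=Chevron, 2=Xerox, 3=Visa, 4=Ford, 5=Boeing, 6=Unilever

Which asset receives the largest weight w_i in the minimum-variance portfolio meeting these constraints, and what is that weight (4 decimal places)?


Merck (0.3933)

x=Σ⁻¹μ = [2.3354  1.6756  2.4034  1.1073  0.6663  1.2098  -0.0834]
y=Σ⁻¹𝟙 = [10.8260  16.6094  31.7798  23.7437  11.0504  10.8243  7.1966]
a=μᵀx=1.059183  b=𝟙ᵀx=9.314493  c=𝟙ᵀy=112.030295  D=ac−b²=31.900844
λ₁=(c·0.142−b)/D = (112.030295·0.142−9.314493)/31.900844 = 0.206697
λ₂=(a−b·0.142)/D = (1.059183−9.314493·0.142)/31.900844 = -0.008259
w* = 0.206697·x + -0.008259·y:
  w_0 = 0.206697·2.3354 + -0.008259·10.8260 = 0.3933  (Merck)
  w_1 = 0.206697·1.6756 + -0.008259·16.6094 = 0.2092  (Chevron)
  w_2 = 0.206697·2.4034 + -0.008259·31.7798 = 0.2343  (Xerox)
  w_3 = 0.206697·1.1073 + -0.008259·23.7437 = 0.0328  (Visa)
  w_4 = 0.206697·0.6663 + -0.008259·11.0504 = 0.0465  (Ford)
  w_5 = 0.206697·1.2098 + -0.008259·10.8243 = 0.1607  (Boeing)
  w_6 = 0.206697·-0.0834 + -0.008259·7.1966 = -0.0767  (Unilever)
Σw_i=1.0000  μᵀw=0.1420
σ²=wᵀΣw=λ₁·μ_p+λ₂ = 0.206697·0.142 + -0.008259 = 0.021092 ≈ 0.0211


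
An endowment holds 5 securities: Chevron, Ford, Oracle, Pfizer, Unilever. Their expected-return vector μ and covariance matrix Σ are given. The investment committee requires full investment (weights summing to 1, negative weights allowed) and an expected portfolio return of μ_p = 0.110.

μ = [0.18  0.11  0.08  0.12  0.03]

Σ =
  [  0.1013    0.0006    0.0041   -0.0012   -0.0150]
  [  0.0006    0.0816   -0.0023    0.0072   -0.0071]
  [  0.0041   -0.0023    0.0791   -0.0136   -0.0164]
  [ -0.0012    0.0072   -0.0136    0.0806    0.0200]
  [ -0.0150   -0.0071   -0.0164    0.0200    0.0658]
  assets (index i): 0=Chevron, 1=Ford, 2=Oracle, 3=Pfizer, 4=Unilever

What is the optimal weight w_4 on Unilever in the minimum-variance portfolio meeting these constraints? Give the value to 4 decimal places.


0.1639

g=Σ⁻¹μ = [1.8696  1.3327  1.3899  1.3970  0.9477]
h=Σ⁻¹𝟙 = [12.3051  13.7233  18.3943  9.1888  21.2751]
a=μᵀg=0.790390  b=𝟙ᵀg=6.936928  c=𝟙ᵀh=74.886585  D=ac−b²=11.068632
λ₁=(c·0.110−b)/D = (74.886585·0.110−6.936928)/11.068632 = 0.117503
λ₂=(a−b·0.110)/D = (0.790390−6.936928·0.110)/11.068632 = 0.002469
w* = 0.117503·g + 0.002469·h:
  w_0 = 0.117503·1.8696 + 0.002469·12.3051 = 0.2501  (Chevron)
  w_1 = 0.117503·1.3327 + 0.002469·13.7233 = 0.1905  (Ford)
  w_2 = 0.117503·1.3899 + 0.002469·18.3943 = 0.2087  (Oracle)
  w_3 = 0.117503·1.3970 + 0.002469·9.1888 = 0.1868  (Pfizer)
  w_4 = 0.117503·0.9477 + 0.002469·21.2751 = 0.1639  (Unilever)
Σw_i=1.0000  μᵀw=0.1100
σ²=wᵀΣw=λ₁·μ_p+λ₂ = 0.117503·0.110 + 0.002469 = 0.015394 ≈ 0.0154


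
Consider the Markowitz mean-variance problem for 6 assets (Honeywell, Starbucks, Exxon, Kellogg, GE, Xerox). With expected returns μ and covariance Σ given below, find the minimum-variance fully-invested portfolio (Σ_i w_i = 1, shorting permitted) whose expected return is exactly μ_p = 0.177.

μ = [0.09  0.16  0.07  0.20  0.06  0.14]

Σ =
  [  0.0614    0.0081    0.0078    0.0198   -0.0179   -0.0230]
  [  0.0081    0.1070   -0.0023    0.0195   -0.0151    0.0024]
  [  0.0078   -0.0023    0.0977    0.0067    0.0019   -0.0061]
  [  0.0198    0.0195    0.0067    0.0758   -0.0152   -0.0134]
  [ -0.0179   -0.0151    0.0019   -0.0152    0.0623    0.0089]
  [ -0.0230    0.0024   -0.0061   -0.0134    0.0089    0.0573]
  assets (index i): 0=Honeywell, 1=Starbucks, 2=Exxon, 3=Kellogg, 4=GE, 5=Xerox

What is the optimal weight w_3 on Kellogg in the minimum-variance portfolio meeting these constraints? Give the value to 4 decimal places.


0.5148

u=Σ⁻¹μ = [2.3529  1.0234  0.5567  2.7764  2.0132  3.7407]
v=Σ⁻¹𝟙 = [27.7981  7.8990  8.5915  13.1430  24.8390  28.4094]
a=μᵀu=1.614249  b=𝟙ᵀu=12.463333  c=𝟙ᵀv=110.680001  D=ac−b²=23.330441
λ₁=(c·0.177−b)/D = (110.680001·0.177−12.463333)/23.330441 = 0.305482
λ₂=(a−b·0.177)/D = (1.614249−12.463333·0.177)/23.330441 = -0.025364
w* = 0.305482·u + -0.025364·v:
  w_0 = 0.305482·2.3529 + -0.025364·27.7981 = 0.0137  (Honeywell)
  w_1 = 0.305482·1.0234 + -0.025364·7.8990 = 0.1123  (Starbucks)
  w_2 = 0.305482·0.5567 + -0.025364·8.5915 = -0.0478  (Exxon)
  w_3 = 0.305482·2.7764 + -0.025364·13.1430 = 0.5148  (Kellogg)
  w_4 = 0.305482·2.0132 + -0.025364·24.8390 = -0.0150  (GE)
  w_5 = 0.305482·3.7407 + -0.025364·28.4094 = 0.4221  (Xerox)
Σw_i=1.0000  μᵀw=0.1770
σ²=wᵀΣw=λ₁·μ_p+λ₂ = 0.305482·0.177 + -0.025364 = 0.028706 ≈ 0.0287


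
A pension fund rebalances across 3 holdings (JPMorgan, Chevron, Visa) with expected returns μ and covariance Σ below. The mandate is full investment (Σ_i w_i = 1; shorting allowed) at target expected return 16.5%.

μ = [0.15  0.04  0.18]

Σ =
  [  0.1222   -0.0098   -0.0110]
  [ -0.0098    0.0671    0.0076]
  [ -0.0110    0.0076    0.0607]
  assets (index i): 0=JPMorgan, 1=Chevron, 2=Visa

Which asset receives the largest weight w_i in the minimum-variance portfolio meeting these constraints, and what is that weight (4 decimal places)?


p=Σ⁻¹μ = [1.5516  0.4616  3.1888]
q=Σ⁻¹𝟙 = [10.8500  14.6063  16.6119]
a=μᵀp=0.825177  b=𝟙ᵀp=5.201896  c=𝟙ᵀq=42.068179  D=ac−b²=7.653960
λ₁=(c·0.165−b)/D = (42.068179·0.165−5.201896)/7.653960 = 0.227249
λ₂=(a−b·0.165)/D = (0.825177−5.201896·0.165)/7.653960 = -0.004329
w* = 0.227249·p + -0.004329·q:
  w_0 = 0.227249·1.5516 + -0.004329·10.8500 = 0.3056  (JPMorgan)
  w_1 = 0.227249·0.4616 + -0.004329·14.6063 = 0.0417  (Chevron)
  w_2 = 0.227249·3.1888 + -0.004329·16.6119 = 0.6527  (Visa)
Σw_i=1.0000  μᵀw=0.1650
σ²=wᵀΣw=λ₁·μ_p+λ₂ = 0.227249·0.165 + -0.004329 = 0.033167 ≈ 0.0332

Visa (0.6527)


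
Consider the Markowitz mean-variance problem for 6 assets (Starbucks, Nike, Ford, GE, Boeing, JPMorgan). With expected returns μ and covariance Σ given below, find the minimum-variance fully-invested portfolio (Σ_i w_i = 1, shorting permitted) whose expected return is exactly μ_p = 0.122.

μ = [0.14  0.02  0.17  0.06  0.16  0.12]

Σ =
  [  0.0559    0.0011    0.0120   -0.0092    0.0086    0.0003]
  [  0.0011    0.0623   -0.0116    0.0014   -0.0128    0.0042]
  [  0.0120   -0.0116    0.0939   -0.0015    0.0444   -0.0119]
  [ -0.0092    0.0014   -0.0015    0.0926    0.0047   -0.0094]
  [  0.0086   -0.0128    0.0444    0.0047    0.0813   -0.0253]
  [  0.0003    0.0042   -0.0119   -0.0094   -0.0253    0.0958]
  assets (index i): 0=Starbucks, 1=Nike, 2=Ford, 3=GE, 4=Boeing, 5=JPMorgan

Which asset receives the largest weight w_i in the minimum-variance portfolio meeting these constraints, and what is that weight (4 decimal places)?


Starbucks (0.2426)

u=Σ⁻¹μ = [2.1392  0.6986  1.0117  0.9680  1.8414  1.9222]
v=Σ⁻¹𝟙 = [16.0577  18.5161  6.3980  13.0647  14.0482  15.3630]
a=μᵀu=1.068833  b=𝟙ᵀu=8.581226  c=𝟙ᵀv=83.447822  D=ac−b²=15.554382
λ₁=(c·0.122−b)/D = (83.447822·0.122−8.581226)/15.554382 = 0.102827
λ₂=(a−b·0.122)/D = (1.068833−8.581226·0.122)/15.554382 = 0.001409
w* = 0.102827·u + 0.001409·v:
  w_0 = 0.102827·2.1392 + 0.001409·16.0577 = 0.2426  (Starbucks)
  w_1 = 0.102827·0.6986 + 0.001409·18.5161 = 0.0979  (Nike)
  w_2 = 0.102827·1.0117 + 0.001409·6.3980 = 0.1131  (Ford)
  w_3 = 0.102827·0.9680 + 0.001409·13.0647 = 0.1179  (GE)
  w_4 = 0.102827·1.8414 + 0.001409·14.0482 = 0.2091  (Boeing)
  w_5 = 0.102827·1.9222 + 0.001409·15.3630 = 0.2193  (JPMorgan)
Σw_i=1.0000  μᵀw=0.1220
σ²=wᵀΣw=λ₁·μ_p+λ₂ = 0.102827·0.122 + 0.001409 = 0.013954 ≈ 0.0140


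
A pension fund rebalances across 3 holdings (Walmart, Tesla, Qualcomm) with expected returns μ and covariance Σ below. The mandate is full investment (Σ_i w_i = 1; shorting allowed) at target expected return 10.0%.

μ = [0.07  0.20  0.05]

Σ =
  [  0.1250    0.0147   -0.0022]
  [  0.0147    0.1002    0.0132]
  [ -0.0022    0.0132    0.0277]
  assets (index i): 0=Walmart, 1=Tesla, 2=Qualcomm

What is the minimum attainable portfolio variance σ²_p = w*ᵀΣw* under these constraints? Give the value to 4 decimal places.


u=Σ⁻¹μ = [0.3636  1.8150  0.9690]
v=Σ⁻¹𝟙 = [8.1159  4.2131  34.7380]
a=μᵀu=0.436905  b=𝟙ᵀu=3.147637  c=𝟙ᵀv=47.067019  D=ac−b²=10.656213
λ₁=(c·0.100−b)/D = (47.067019·0.100−3.147637)/10.656213 = 0.146306
λ₂=(a−b·0.100)/D = (0.436905−3.147637·0.100)/10.656213 = 0.011462
w* = 0.146306·u + 0.011462·v:
  w_0 = 0.146306·0.3636 + 0.011462·8.1159 = 0.1462  (Walmart)
  w_1 = 0.146306·1.8150 + 0.011462·4.2131 = 0.3138  (Tesla)
  w_2 = 0.146306·0.9690 + 0.011462·34.7380 = 0.5399  (Qualcomm)
Σw_i=1.0000  μᵀw=0.1000
σ²=wᵀΣw=λ₁·μ_p+λ₂ = 0.146306·0.100 + 0.011462 = 0.026093 ≈ 0.0261

0.0261


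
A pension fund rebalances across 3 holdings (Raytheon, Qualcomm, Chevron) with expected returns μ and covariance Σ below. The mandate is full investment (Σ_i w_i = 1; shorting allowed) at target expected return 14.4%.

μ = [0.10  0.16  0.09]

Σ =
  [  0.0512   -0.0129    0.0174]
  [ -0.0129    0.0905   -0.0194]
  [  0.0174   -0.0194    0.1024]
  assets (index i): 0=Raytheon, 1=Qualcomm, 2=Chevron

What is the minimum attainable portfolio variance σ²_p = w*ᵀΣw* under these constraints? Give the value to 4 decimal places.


0.0471

x=Σ⁻¹μ = [2.2104  2.2837  0.9360]
y=Σ⁻¹𝟙 = [20.3819  15.9539  9.3248]
a=μᵀx=0.670665  b=𝟙ᵀx=5.430047  c=𝟙ᵀy=45.660615  D=ac−b²=1.137575
λ₁=(c·0.144−b)/D = (45.660615·0.144−5.430047)/1.137575 = 1.006598
λ₂=(a−b·0.144)/D = (0.670665−5.430047·0.144)/1.137575 = -0.097806
w* = 1.006598·x + -0.097806·y:
  w_0 = 1.006598·2.2104 + -0.097806·20.3819 = 0.2315  (Raytheon)
  w_1 = 1.006598·2.2837 + -0.097806·15.9539 = 0.7384  (Qualcomm)
  w_2 = 1.006598·0.9360 + -0.097806·9.3248 = 0.0301  (Chevron)
Σw_i=1.0000  μᵀw=0.1440
σ²=wᵀΣw=λ₁·μ_p+λ₂ = 1.006598·0.144 + -0.097806 = 0.047144 ≈ 0.0471


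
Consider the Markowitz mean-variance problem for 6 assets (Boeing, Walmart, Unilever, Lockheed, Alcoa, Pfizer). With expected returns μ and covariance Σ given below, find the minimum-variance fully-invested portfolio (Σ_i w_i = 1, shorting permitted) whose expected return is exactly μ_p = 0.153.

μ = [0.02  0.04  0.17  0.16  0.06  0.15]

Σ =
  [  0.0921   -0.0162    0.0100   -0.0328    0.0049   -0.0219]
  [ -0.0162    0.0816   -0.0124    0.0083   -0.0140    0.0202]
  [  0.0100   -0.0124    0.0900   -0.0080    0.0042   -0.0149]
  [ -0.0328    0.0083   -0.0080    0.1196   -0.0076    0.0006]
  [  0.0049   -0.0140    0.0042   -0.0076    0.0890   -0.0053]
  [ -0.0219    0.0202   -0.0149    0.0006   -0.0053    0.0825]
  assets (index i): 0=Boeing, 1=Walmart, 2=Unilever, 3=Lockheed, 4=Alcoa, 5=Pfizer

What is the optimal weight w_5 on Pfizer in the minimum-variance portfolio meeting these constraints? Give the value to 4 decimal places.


p=Σ⁻¹μ = [1.2477  0.4348  2.3495  1.8497  0.8704  2.5097]
q=Σ⁻¹𝟙 = [20.5590  15.1754  14.4270  14.7204  14.0957  17.2671]
a=μᵀp=1.166387  b=𝟙ᵀp=9.261849  c=𝟙ᵀq=96.244530  D=ac−b²=26.476560
λ₁=(c·0.153−b)/D = (96.244530·0.153−9.261849)/26.476560 = 0.206355
λ₂=(a−b·0.153)/D = (1.166387−9.261849·0.153)/26.476560 = -0.009468
w* = 0.206355·p + -0.009468·q:
  w_0 = 0.206355·1.2477 + -0.009468·20.5590 = 0.0628  (Boeing)
  w_1 = 0.206355·0.4348 + -0.009468·15.1754 = -0.0539  (Walmart)
  w_2 = 0.206355·2.3495 + -0.009468·14.4270 = 0.3482  (Unilever)
  w_3 = 0.206355·1.8497 + -0.009468·14.7204 = 0.2423  (Lockheed)
  w_4 = 0.206355·0.8704 + -0.009468·14.0957 = 0.0462  (Alcoa)
  w_5 = 0.206355·2.5097 + -0.009468·17.2671 = 0.3544  (Pfizer)
Σw_i=1.0000  μᵀw=0.1530
σ²=wᵀΣw=λ₁·μ_p+λ₂ = 0.206355·0.153 + -0.009468 = 0.022104 ≈ 0.0221

0.3544


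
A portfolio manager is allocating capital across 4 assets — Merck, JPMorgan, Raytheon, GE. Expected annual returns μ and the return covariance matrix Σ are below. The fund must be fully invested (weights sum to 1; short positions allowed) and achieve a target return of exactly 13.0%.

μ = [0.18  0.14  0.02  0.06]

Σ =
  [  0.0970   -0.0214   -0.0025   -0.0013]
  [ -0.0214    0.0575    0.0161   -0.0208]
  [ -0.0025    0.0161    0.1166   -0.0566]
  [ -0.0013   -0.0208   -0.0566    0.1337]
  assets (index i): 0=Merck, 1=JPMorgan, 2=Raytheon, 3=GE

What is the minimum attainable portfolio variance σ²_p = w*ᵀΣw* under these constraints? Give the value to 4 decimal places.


0.0156

g=Σ⁻¹μ = [2.7161  3.7955  0.2806  1.1845]
h=Σ⁻¹𝟙 = [16.6514  26.0609  13.8605  17.5633]
a=μᵀg=1.096964  b=𝟙ᵀg=7.976796  c=𝟙ᵀh=74.136170  D=ac−b²=17.695398
λ₁=(c·0.130−b)/D = (74.136170·0.130−7.976796)/17.695398 = 0.093861
λ₂=(a−b·0.130)/D = (1.096964−7.976796·0.130)/17.695398 = 0.003390
w* = 0.093861·g + 0.003390·h:
  w_0 = 0.093861·2.7161 + 0.003390·16.6514 = 0.3114  (Merck)
  w_1 = 0.093861·3.7955 + 0.003390·26.0609 = 0.4446  (JPMorgan)
  w_2 = 0.093861·0.2806 + 0.003390·13.8605 = 0.0733  (Raytheon)
  w_3 = 0.093861·1.1845 + 0.003390·17.5633 = 0.1707  (GE)
Σw_i=1.0000  μᵀw=0.1300
σ²=wᵀΣw=λ₁·μ_p+λ₂ = 0.093861·0.130 + 0.003390 = 0.015592 ≈ 0.0156


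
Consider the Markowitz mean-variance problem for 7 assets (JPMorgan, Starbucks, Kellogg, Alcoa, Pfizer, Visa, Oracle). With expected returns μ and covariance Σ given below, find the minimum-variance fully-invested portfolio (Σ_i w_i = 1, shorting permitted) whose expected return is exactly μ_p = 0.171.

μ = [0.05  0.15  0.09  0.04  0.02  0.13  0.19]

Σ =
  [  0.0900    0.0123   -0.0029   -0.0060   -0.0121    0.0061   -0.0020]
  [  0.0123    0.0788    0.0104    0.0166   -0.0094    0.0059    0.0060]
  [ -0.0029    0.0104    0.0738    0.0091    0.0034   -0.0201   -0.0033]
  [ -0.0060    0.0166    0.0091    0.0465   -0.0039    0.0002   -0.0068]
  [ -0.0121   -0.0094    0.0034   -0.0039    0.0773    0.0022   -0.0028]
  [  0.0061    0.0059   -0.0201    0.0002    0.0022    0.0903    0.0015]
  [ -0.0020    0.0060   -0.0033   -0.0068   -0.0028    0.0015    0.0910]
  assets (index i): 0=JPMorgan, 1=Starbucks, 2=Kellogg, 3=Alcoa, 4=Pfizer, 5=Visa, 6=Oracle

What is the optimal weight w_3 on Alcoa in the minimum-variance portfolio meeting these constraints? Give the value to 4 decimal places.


g=Σ⁻¹μ = [0.4605  1.3056  1.5021  0.4987  0.4786  1.6101  2.0919]
h=Σ⁻¹𝟙 = [14.1889  3.8794  13.9920  22.5053  16.2894  12.3052  13.5326]
a=μᵀg=0.990347  b=𝟙ᵀg=7.947503  c=𝟙ᵀh=96.692771  D=ac−b²=32.596552
λ₁=(c·0.171−b)/D = (96.692771·0.171−7.947503)/32.596552 = 0.263432
λ₂=(a−b·0.171)/D = (0.990347−7.947503·0.171)/32.596552 = -0.011310
w* = 0.263432·g + -0.011310·h:
  w_0 = 0.263432·0.4605 + -0.011310·14.1889 = -0.0392  (JPMorgan)
  w_1 = 0.263432·1.3056 + -0.011310·3.8794 = 0.3001  (Starbucks)
  w_2 = 0.263432·1.5021 + -0.011310·13.9920 = 0.2375  (Kellogg)
  w_3 = 0.263432·0.4987 + -0.011310·22.5053 = -0.1232  (Alcoa)
  w_4 = 0.263432·0.4786 + -0.011310·16.2894 = -0.0582  (Pfizer)
  w_5 = 0.263432·1.6101 + -0.011310·12.3052 = 0.2850  (Visa)
  w_6 = 0.263432·2.0919 + -0.011310·13.5326 = 0.3980  (Oracle)
Σw_i=1.0000  μᵀw=0.1710
σ²=wᵀΣw=λ₁·μ_p+λ₂ = 0.263432·0.171 + -0.011310 = 0.033737 ≈ 0.0337

-0.1232


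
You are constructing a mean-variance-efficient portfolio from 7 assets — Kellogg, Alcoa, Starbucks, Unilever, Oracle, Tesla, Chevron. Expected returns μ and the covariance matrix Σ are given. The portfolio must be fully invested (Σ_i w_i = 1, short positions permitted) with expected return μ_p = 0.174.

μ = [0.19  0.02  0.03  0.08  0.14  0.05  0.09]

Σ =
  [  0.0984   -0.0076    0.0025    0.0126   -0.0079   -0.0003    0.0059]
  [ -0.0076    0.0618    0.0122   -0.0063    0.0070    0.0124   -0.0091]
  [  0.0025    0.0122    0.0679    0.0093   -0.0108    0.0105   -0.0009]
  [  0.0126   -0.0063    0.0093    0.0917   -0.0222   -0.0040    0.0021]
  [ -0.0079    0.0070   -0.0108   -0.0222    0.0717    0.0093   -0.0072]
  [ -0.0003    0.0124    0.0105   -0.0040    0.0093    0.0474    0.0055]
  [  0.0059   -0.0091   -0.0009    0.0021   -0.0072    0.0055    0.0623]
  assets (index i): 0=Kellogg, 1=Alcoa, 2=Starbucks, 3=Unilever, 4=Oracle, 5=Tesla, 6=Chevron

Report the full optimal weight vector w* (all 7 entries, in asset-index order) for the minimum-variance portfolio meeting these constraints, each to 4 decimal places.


0.4465  -0.1236  -0.0373  0.1331  0.5094  -0.1080  0.1799

x=Σ⁻¹μ = [1.9200  0.4615  0.5409  1.2140  2.7086  0.2128  1.5913]
y=Σ⁻¹𝟙 = [9.7427  15.0030  11.6896  14.3393  20.3541  9.7143  18.5004]
a=μᵀx=1.020459  b=𝟙ᵀx=8.649327  c=𝟙ᵀy=99.343394  D=ac−b²=26.565022
λ₁=(c·0.174−b)/D = (99.343394·0.174−8.649327)/26.565022 = 0.325105
λ₂=(a−b·0.174)/D = (1.020459−8.649327·0.174)/26.565022 = -0.018239
w* = 0.325105·x + -0.018239·y:
  w_0 = 0.325105·1.9200 + -0.018239·9.7427 = 0.4465  (Kellogg)
  w_1 = 0.325105·0.4615 + -0.018239·15.0030 = -0.1236  (Alcoa)
  w_2 = 0.325105·0.5409 + -0.018239·11.6896 = -0.0373  (Starbucks)
  w_3 = 0.325105·1.2140 + -0.018239·14.3393 = 0.1331  (Unilever)
  w_4 = 0.325105·2.7086 + -0.018239·20.3541 = 0.5094  (Oracle)
  w_5 = 0.325105·0.2128 + -0.018239·9.7143 = -0.1080  (Tesla)
  w_6 = 0.325105·1.5913 + -0.018239·18.5004 = 0.1799  (Chevron)
Σw_i=1.0000  μᵀw=0.1740
σ²=wᵀΣw=λ₁·μ_p+λ₂ = 0.325105·0.174 + -0.018239 = 0.038329 ≈ 0.0383


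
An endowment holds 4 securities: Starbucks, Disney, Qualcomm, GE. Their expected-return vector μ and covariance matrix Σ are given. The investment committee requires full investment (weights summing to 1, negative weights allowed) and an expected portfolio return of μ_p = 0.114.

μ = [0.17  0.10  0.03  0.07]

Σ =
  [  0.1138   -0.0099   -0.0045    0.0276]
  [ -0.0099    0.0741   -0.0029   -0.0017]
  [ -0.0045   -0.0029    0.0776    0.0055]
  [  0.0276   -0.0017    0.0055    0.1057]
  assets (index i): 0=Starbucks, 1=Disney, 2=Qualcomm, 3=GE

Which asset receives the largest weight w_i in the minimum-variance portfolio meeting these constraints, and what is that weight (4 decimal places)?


g=Σ⁻¹μ = [1.5933  1.5884  0.5210  0.2447]
h=Σ⁻¹𝟙 = [9.0494  15.3856  13.5156  6.6420]
a=μᵀg=0.462457  b=𝟙ᵀg=3.947364  c=𝟙ᵀh=44.592578  D=ac−b²=5.040459
λ₁=(c·0.114−b)/D = (44.592578·0.114−3.947364)/5.040459 = 0.225414
λ₂=(a−b·0.114)/D = (0.462457−3.947364·0.114)/5.040459 = 0.002471
w* = 0.225414·g + 0.002471·h:
  w_0 = 0.225414·1.5933 + 0.002471·9.0494 = 0.3815  (Starbucks)
  w_1 = 0.225414·1.5884 + 0.002471·15.3856 = 0.3961  (Disney)
  w_2 = 0.225414·0.5210 + 0.002471·13.5156 = 0.1508  (Qualcomm)
  w_3 = 0.225414·0.2447 + 0.002471·6.6420 = 0.0716  (GE)
Σw_i=1.0000  μᵀw=0.1140
σ²=wᵀΣw=λ₁·μ_p+λ₂ = 0.225414·0.114 + 0.002471 = 0.028169 ≈ 0.0282

Disney (0.3961)


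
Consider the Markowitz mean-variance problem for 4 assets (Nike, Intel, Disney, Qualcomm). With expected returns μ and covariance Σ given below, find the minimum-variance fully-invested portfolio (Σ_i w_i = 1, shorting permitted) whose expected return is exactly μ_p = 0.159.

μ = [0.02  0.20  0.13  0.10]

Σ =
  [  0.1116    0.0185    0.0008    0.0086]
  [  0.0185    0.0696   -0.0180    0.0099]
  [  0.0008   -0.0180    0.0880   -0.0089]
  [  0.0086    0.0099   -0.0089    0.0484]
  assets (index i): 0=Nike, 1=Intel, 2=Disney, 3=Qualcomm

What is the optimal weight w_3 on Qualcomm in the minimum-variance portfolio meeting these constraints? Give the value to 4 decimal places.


0.2805

u=Σ⁻¹μ = [-0.5413  3.3566  2.3619  1.9100]
v=Σ⁻¹𝟙 = [4.9207  14.4502  16.2796  19.8246]
a=μᵀu=1.158554  b=𝟙ᵀu=7.087275  c=𝟙ᵀv=55.475238  D=ac−b²=14.041620
λ₁=(c·0.159−b)/D = (55.475238·0.159−7.087275)/14.041620 = 0.123439
λ₂=(a−b·0.159)/D = (1.158554−7.087275·0.159)/14.041620 = 0.002256
w* = 0.123439·u + 0.002256·v:
  w_0 = 0.123439·-0.5413 + 0.002256·4.9207 = -0.0557  (Nike)
  w_1 = 0.123439·3.3566 + 0.002256·14.4502 = 0.4469  (Intel)
  w_2 = 0.123439·2.3619 + 0.002256·16.2796 = 0.3283  (Disney)
  w_3 = 0.123439·1.9100 + 0.002256·19.8246 = 0.2805  (Qualcomm)
Σw_i=1.0000  μᵀw=0.1590
σ²=wᵀΣw=λ₁·μ_p+λ₂ = 0.123439·0.159 + 0.002256 = 0.021883 ≈ 0.0219


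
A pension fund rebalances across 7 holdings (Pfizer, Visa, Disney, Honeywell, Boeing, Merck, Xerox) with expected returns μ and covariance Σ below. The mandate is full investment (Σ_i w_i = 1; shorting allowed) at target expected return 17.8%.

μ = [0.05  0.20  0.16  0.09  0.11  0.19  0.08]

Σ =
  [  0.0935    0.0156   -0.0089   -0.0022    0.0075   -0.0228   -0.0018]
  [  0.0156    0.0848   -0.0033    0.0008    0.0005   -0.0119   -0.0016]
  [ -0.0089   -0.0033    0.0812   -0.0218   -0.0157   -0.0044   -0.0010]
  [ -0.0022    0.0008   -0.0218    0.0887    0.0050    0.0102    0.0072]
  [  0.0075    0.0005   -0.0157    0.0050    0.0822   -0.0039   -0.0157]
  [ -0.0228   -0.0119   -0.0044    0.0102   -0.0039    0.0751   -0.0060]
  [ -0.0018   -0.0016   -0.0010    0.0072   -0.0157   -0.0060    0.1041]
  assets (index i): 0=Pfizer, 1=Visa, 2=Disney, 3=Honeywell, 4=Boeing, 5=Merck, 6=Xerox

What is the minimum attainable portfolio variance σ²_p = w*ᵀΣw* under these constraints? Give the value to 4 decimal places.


g=Σ⁻¹μ = [1.1158  2.7753  3.1430  1.1523  2.1691  3.5537  1.3129]
h=Σ⁻¹𝟙 = [15.0664  12.9560  22.6395  12.5257  17.8472  21.5613  13.3513]
a=μᵀg=2.236274  b=𝟙ᵀg=15.222116  c=𝟙ᵀh=115.947552  D=ac−b²=27.577630
λ₁=(c·0.178−b)/D = (115.947552·0.178−15.222116)/27.577630 = 0.196411
λ₂=(a−b·0.178)/D = (2.236274−15.222116·0.178)/27.577630 = -0.017161
w* = 0.196411·g + -0.017161·h:
  w_0 = 0.196411·1.1158 + -0.017161·15.0664 = -0.0394  (Pfizer)
  w_1 = 0.196411·2.7753 + -0.017161·12.9560 = 0.3228  (Visa)
  w_2 = 0.196411·3.1430 + -0.017161·22.6395 = 0.2288  (Disney)
  w_3 = 0.196411·1.1523 + -0.017161·12.5257 = 0.0114  (Honeywell)
  w_4 = 0.196411·2.1691 + -0.017161·17.8472 = 0.1198  (Boeing)
  w_5 = 0.196411·3.5537 + -0.017161·21.5613 = 0.3280  (Merck)
  w_6 = 0.196411·1.3129 + -0.017161·13.3513 = 0.0287  (Xerox)
Σw_i=1.0000  μᵀw=0.1780
σ²=wᵀΣw=λ₁·μ_p+λ₂ = 0.196411·0.178 + -0.017161 = 0.017800 ≈ 0.0178

0.0178


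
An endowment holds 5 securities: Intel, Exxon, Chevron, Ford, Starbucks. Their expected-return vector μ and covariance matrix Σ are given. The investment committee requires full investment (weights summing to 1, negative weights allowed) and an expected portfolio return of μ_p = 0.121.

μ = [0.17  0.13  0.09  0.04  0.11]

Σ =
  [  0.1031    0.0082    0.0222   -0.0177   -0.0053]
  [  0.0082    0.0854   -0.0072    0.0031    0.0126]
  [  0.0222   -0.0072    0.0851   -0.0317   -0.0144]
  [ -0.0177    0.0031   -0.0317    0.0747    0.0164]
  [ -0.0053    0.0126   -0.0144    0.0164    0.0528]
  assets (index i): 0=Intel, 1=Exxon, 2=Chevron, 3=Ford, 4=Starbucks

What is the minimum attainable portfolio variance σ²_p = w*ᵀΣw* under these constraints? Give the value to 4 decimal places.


0.0187

u=Σ⁻¹μ = [1.5175  1.1631  1.4898  1.0302  2.0444]
v=Σ⁻¹𝟙 = [8.8439  9.3642  20.5977  20.1105  16.9636]
a=μᵀu=0.809360  b=𝟙ᵀu=7.245018  c=𝟙ᵀv=75.879886  D=ac−b²=8.923887
λ₁=(c·0.121−b)/D = (75.879886·0.121−7.245018)/8.923887 = 0.216996
λ₂=(a−b·0.121)/D = (0.809360−7.245018·0.121)/8.923887 = -0.007540
w* = 0.216996·u + -0.007540·v:
  w_0 = 0.216996·1.5175 + -0.007540·8.8439 = 0.2626  (Intel)
  w_1 = 0.216996·1.1631 + -0.007540·9.3642 = 0.1818  (Exxon)
  w_2 = 0.216996·1.4898 + -0.007540·20.5977 = 0.1680  (Chevron)
  w_3 = 0.216996·1.0302 + -0.007540·20.1105 = 0.0719  (Ford)
  w_4 = 0.216996·2.0444 + -0.007540·16.9636 = 0.3157  (Starbucks)
Σw_i=1.0000  μᵀw=0.1210
σ²=wᵀΣw=λ₁·μ_p+λ₂ = 0.216996·0.121 + -0.007540 = 0.018716 ≈ 0.0187


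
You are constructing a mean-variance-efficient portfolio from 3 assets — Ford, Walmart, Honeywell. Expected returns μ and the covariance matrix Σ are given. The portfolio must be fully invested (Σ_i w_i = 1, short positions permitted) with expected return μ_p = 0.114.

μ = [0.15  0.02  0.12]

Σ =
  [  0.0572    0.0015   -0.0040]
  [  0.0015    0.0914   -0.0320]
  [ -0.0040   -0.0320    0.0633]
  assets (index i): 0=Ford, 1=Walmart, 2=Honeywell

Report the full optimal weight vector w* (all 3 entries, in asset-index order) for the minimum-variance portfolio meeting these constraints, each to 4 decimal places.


u=Σ⁻¹μ = [2.7772  1.0916  2.6231]
v=Σ⁻¹𝟙 = [18.8545  20.1451  27.1731]
a=μᵀu=0.753177  b=𝟙ᵀu=6.491847  c=𝟙ᵀv=66.172663  D=ac−b²=7.695657
λ₁=(c·0.114−b)/D = (66.172663·0.114−6.491847)/7.695657 = 0.136679
λ₂=(a−b·0.114)/D = (0.753177−6.491847·0.114)/7.695657 = 0.001703
w* = 0.136679·u + 0.001703·v:
  w_0 = 0.136679·2.7772 + 0.001703·18.8545 = 0.4117  (Ford)
  w_1 = 0.136679·1.0916 + 0.001703·20.1451 = 0.1835  (Walmart)
  w_2 = 0.136679·2.6231 + 0.001703·27.1731 = 0.4048  (Honeywell)
Σw_i=1.0000  μᵀw=0.1140
σ²=wᵀΣw=λ₁·μ_p+λ₂ = 0.136679·0.114 + 0.001703 = 0.017285 ≈ 0.0173

0.4117  0.1835  0.4048


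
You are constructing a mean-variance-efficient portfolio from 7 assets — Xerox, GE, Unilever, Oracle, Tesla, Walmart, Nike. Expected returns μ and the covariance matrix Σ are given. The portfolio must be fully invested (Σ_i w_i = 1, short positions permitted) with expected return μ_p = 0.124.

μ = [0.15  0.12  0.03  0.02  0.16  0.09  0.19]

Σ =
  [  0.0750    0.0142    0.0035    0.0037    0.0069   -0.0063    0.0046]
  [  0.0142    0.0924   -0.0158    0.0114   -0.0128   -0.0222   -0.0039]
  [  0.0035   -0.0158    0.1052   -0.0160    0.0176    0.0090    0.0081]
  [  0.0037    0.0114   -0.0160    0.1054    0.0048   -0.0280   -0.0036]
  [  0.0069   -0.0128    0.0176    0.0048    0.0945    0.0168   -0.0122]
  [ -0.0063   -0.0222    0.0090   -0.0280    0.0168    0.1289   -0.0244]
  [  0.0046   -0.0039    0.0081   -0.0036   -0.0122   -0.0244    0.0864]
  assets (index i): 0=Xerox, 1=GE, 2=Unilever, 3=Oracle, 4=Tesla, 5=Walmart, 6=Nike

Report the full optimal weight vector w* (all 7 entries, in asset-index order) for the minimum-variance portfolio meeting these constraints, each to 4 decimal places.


x=Σ⁻¹μ = [1.4196  1.7604  -0.1229  0.3258  1.9530  1.4469  2.9124]
y=Σ⁻¹𝟙 = [8.7855  15.0334  9.3558  13.1247  9.0921  15.0026  16.9754]
a=μᵀx=1.423090  b=𝟙ᵀx=9.695285  c=𝟙ᵀy=87.369445  D=ac−b²=30.336046
λ₁=(c·0.124−b)/D = (87.369445·0.124−9.695285)/30.336046 = 0.037530
λ₂=(a−b·0.124)/D = (1.423090−9.695285·0.124)/30.336046 = 0.007281
w* = 0.037530·x + 0.007281·y:
  w_0 = 0.037530·1.4196 + 0.007281·8.7855 = 0.1172  (Xerox)
  w_1 = 0.037530·1.7604 + 0.007281·15.0334 = 0.1755  (GE)
  w_2 = 0.037530·-0.1229 + 0.007281·9.3558 = 0.0635  (Unilever)
  w_3 = 0.037530·0.3258 + 0.007281·13.1247 = 0.1078  (Oracle)
  w_4 = 0.037530·1.9530 + 0.007281·9.0921 = 0.1395  (Tesla)
  w_5 = 0.037530·1.4469 + 0.007281·15.0026 = 0.1635  (Walmart)
  w_6 = 0.037530·2.9124 + 0.007281·16.9754 = 0.2329  (Nike)
Σw_i=1.0000  μᵀw=0.1240
σ²=wᵀΣw=λ₁·μ_p+λ₂ = 0.037530·0.124 + 0.007281 = 0.011935 ≈ 0.0119

0.1172  0.1755  0.0635  0.1078  0.1395  0.1635  0.2329


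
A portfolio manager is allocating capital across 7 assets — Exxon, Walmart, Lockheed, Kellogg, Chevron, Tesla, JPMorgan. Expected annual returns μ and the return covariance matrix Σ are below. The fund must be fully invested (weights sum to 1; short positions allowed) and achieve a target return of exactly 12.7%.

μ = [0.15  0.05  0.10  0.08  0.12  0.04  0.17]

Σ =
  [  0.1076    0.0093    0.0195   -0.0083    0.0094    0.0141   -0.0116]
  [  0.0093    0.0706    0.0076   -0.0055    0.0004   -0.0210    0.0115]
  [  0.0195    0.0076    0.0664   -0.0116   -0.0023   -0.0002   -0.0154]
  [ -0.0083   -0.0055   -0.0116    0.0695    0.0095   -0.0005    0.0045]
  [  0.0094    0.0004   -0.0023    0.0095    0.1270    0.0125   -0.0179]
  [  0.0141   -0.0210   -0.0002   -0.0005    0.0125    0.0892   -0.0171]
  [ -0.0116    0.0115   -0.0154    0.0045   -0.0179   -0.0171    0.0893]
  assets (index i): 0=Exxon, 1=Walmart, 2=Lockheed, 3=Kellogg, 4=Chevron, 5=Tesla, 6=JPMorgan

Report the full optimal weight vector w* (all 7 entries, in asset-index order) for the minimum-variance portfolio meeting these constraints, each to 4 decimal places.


0.1512  -0.0095  0.2243  0.1366  0.1300  0.0509  0.3165

x=Σ⁻¹μ = [1.2179  0.1930  2.0174  1.3301  1.1011  0.6703  2.6670]
y=Σ⁻¹𝟙 = [4.9287  14.8500  19.1794  17.3768  7.2939  16.2935  16.9400]
a=μᵀx=1.112805  b=𝟙ᵀx=9.196698  c=𝟙ᵀy=96.862290  D=ac−b²=23.209602
λ₁=(c·0.127−b)/D = (96.862290·0.127−9.196698)/23.209602 = 0.133773
λ₂=(a−b·0.127)/D = (1.112805−9.196698·0.127)/23.209602 = -0.002377
w* = 0.133773·x + -0.002377·y:
  w_0 = 0.133773·1.2179 + -0.002377·4.9287 = 0.1512  (Exxon)
  w_1 = 0.133773·0.1930 + -0.002377·14.8500 = -0.0095  (Walmart)
  w_2 = 0.133773·2.0174 + -0.002377·19.1794 = 0.2243  (Lockheed)
  w_3 = 0.133773·1.3301 + -0.002377·17.3768 = 0.1366  (Kellogg)
  w_4 = 0.133773·1.1011 + -0.002377·7.2939 = 0.1300  (Chevron)
  w_5 = 0.133773·0.6703 + -0.002377·16.2935 = 0.0509  (Tesla)
  w_6 = 0.133773·2.6670 + -0.002377·16.9400 = 0.3165  (JPMorgan)
Σw_i=1.0000  μᵀw=0.1270
σ²=wᵀΣw=λ₁·μ_p+λ₂ = 0.133773·0.127 + -0.002377 = 0.014612 ≈ 0.0146


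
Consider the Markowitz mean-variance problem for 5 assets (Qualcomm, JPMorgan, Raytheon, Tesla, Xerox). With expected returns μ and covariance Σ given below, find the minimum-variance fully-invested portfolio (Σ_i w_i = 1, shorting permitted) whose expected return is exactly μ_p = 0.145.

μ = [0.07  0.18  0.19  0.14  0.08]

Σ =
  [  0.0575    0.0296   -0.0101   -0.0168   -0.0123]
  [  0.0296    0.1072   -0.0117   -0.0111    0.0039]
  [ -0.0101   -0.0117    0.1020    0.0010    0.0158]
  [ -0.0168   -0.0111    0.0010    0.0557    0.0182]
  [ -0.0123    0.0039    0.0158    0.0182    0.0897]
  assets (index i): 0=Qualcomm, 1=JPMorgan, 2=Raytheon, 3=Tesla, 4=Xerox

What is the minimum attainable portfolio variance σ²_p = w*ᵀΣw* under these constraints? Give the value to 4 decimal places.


0.0159

p=Σ⁻¹μ = [1.6408  1.8135  2.2048  3.3393  -0.0279]
q=Σ⁻¹𝟙 = [24.9887  5.9120  11.5743  24.0424  7.4009]
a=μᵀp=1.325463  b=𝟙ᵀp=8.970487  c=𝟙ᵀq=73.918247  D=ac−b²=17.506267
λ₁=(c·0.145−b)/D = (73.918247·0.145−8.970487)/17.506267 = 0.099830
λ₂=(a−b·0.145)/D = (1.325463−8.970487·0.145)/17.506267 = 0.001413
w* = 0.099830·p + 0.001413·q:
  w_0 = 0.099830·1.6408 + 0.001413·24.9887 = 0.1991  (Qualcomm)
  w_1 = 0.099830·1.8135 + 0.001413·5.9120 = 0.1894  (JPMorgan)
  w_2 = 0.099830·2.2048 + 0.001413·11.5743 = 0.2365  (Raytheon)
  w_3 = 0.099830·3.3393 + 0.001413·24.0424 = 0.3673  (Tesla)
  w_4 = 0.099830·-0.0279 + 0.001413·7.4009 = 0.0077  (Xerox)
Σw_i=1.0000  μᵀw=0.1450
σ²=wᵀΣw=λ₁·μ_p+λ₂ = 0.099830·0.145 + 0.001413 = 0.015889 ≈ 0.0159
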